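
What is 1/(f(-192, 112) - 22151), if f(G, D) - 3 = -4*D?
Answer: -1/22596 ≈ -4.4256e-5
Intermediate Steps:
f(G, D) = 3 - 4*D
1/(f(-192, 112) - 22151) = 1/((3 - 4*112) - 22151) = 1/((3 - 448) - 22151) = 1/(-445 - 22151) = 1/(-22596) = -1/22596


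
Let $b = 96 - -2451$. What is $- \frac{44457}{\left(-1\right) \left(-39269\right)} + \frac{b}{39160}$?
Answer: $- \frac{1640917977}{1537774040} \approx -1.0671$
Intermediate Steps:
$b = 2547$ ($b = 96 + 2451 = 2547$)
$- \frac{44457}{\left(-1\right) \left(-39269\right)} + \frac{b}{39160} = - \frac{44457}{\left(-1\right) \left(-39269\right)} + \frac{2547}{39160} = - \frac{44457}{39269} + 2547 \cdot \frac{1}{39160} = \left(-44457\right) \frac{1}{39269} + \frac{2547}{39160} = - \frac{44457}{39269} + \frac{2547}{39160} = - \frac{1640917977}{1537774040}$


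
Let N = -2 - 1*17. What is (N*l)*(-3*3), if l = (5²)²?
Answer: 106875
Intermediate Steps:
N = -19 (N = -2 - 17 = -19)
l = 625 (l = 25² = 625)
(N*l)*(-3*3) = (-19*625)*(-3*3) = -11875*(-9) = 106875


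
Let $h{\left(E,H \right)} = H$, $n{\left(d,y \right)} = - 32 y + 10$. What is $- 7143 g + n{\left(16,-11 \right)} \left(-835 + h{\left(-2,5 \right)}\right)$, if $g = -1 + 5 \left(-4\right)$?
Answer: $-150457$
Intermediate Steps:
$n{\left(d,y \right)} = 10 - 32 y$
$g = -21$ ($g = -1 - 20 = -21$)
$- 7143 g + n{\left(16,-11 \right)} \left(-835 + h{\left(-2,5 \right)}\right) = \left(-7143\right) \left(-21\right) + \left(10 - -352\right) \left(-835 + 5\right) = 150003 + \left(10 + 352\right) \left(-830\right) = 150003 + 362 \left(-830\right) = 150003 - 300460 = -150457$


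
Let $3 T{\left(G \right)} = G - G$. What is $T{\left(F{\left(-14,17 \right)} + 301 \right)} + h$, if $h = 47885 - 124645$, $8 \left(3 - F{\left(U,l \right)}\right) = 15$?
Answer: $-76760$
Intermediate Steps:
$F{\left(U,l \right)} = \frac{9}{8}$ ($F{\left(U,l \right)} = 3 - \frac{15}{8} = \frac{9}{8}$)
$h = -76760$ ($h = 47885 - 124645 = -76760$)
$T{\left(G \right)} = 0$ ($T{\left(G \right)} = \frac{G - G}{3} = \frac{1}{3} \cdot 0 = 0$)
$T{\left(F{\left(-14,17 \right)} + 301 \right)} + h = 0 - 76760 = -76760$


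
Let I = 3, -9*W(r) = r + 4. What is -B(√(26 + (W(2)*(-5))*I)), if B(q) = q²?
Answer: -36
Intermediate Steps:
W(r) = -4/9 - r/9 (W(r) = -(r + 4)/9 = -(4 + r)/9 = -4/9 - r/9)
-B(√(26 + (W(2)*(-5))*I)) = -(√(26 + ((-4/9 - ⅑*2)*(-5))*3))² = -(√(26 + ((-4/9 - 2/9)*(-5))*3))² = -(√(26 - ⅔*(-5)*3))² = -(√(26 + (10/3)*3))² = -(√(26 + 10))² = -(√36)² = -1*6² = -1*36 = -36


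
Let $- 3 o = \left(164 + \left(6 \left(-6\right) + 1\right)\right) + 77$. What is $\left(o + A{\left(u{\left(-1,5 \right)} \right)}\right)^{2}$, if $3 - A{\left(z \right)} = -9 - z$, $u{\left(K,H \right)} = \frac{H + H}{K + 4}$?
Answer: $\frac{25600}{9} \approx 2844.4$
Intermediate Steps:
$u{\left(K,H \right)} = \frac{2 H}{4 + K}$
$o = - \frac{206}{3}$ ($o = - \frac{\left(164 + \left(6 \left(-6\right) + 1\right)\right) + 77}{3} = - \frac{\left(164 + \left(-36 + 1\right)\right) + 77}{3} = - \frac{\left(164 - 35\right) + 77}{3} = - \frac{129 + 77}{3} = \left(- \frac{1}{3}\right) 206 = - \frac{206}{3} \approx -68.667$)
$A{\left(z \right)} = 12 + z$ ($A{\left(z \right)} = 3 - \left(-9 - z\right) = 3 + \left(9 + z\right) = 12 + z$)
$\left(o + A{\left(u{\left(-1,5 \right)} \right)}\right)^{2} = \left(- \frac{206}{3} + \left(12 + 2 \cdot 5 \frac{1}{4 - 1}\right)\right)^{2} = \left(- \frac{206}{3} + \left(12 + 2 \cdot 5 \cdot \frac{1}{3}\right)\right)^{2} = \left(- \frac{206}{3} + \left(12 + \frac{10}{3}\right)\right)^{2} = \left(- \frac{206}{3} + \frac{46}{3}\right)^{2} = \left(- \frac{160}{3}\right)^{2} = \frac{25600}{9}$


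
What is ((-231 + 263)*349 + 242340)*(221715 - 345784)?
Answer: -31452484052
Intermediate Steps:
((-231 + 263)*349 + 242340)*(221715 - 345784) = (32*349 + 242340)*(-124069) = (11168 + 242340)*(-124069) = 253508*(-124069) = -31452484052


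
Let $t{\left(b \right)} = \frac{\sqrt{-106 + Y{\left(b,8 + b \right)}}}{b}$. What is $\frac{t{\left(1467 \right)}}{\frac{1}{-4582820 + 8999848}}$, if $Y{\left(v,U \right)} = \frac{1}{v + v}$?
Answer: $\frac{15459598 i \sqrt{2069122}}{717363} \approx 30999.0 i$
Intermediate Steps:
$Y{\left(v,U \right)} = \frac{1}{2 v}$
$t{\left(b \right)} = \frac{\sqrt{-106 + \frac{1}{2 b}}}{b}$
$\frac{t{\left(1467 \right)}}{\frac{1}{-4582820 + 8999848}} = \frac{\frac{1}{2} \cdot \frac{1}{1467} \sqrt{-424 + \frac{2}{1467}}}{\frac{1}{-4582820 + 8999848}} = \frac{\frac{1}{2} \cdot \frac{1}{1467} \sqrt{-424 + 2 \cdot \frac{1}{1467}}}{\frac{1}{4417028}} = \frac{1}{2} \cdot \frac{1}{1467} \sqrt{-424 + \frac{2}{1467}} \frac{1}{\frac{1}{4417028}} = \frac{1}{2} \cdot \frac{1}{1467} \sqrt{- \frac{622006}{1467}} \cdot 4417028 = \frac{1}{2} \cdot \frac{1}{1467} \frac{7 i \sqrt{2069122}}{489} \cdot 4417028 = \frac{7 i \sqrt{2069122}}{1434726} \cdot 4417028 = \frac{15459598 i \sqrt{2069122}}{717363}$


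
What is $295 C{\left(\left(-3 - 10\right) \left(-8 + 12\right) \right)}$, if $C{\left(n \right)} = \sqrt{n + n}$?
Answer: $590 i \sqrt{26} \approx 3008.4 i$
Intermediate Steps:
$C{\left(n \right)} = \sqrt{2} \sqrt{n}$ ($C{\left(n \right)} = \sqrt{2 n} = \sqrt{2} \sqrt{n}$)
$295 C{\left(\left(-3 - 10\right) \left(-8 + 12\right) \right)} = 295 \sqrt{2} \sqrt{\left(-3 - 10\right) \left(-8 + 12\right)} = 295 \sqrt{2} \sqrt{\left(-13\right) 4} = 295 \sqrt{2} \sqrt{-52} = 295 \sqrt{2} \cdot 2 i \sqrt{13} = 295 \cdot 2 i \sqrt{26} = 590 i \sqrt{26}$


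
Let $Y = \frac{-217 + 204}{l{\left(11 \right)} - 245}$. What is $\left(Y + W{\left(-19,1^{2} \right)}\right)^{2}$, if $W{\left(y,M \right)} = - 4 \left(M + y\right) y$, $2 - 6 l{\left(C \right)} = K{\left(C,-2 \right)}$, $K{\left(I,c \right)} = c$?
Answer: $\frac{1005417317025}{537289} \approx 1.8713 \cdot 10^{6}$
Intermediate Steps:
$l{\left(C \right)} = \frac{2}{3}$ ($l{\left(C \right)} = \frac{1}{3} - - \frac{1}{3} = \frac{1}{3} + \frac{1}{3} = \frac{2}{3}$)
$W{\left(y,M \right)} = y \left(- 4 M - 4 y\right)$ ($W{\left(y,M \right)} = \left(- 4 M - 4 y\right) y = y \left(- 4 M - 4 y\right)$)
$Y = \frac{39}{733}$ ($Y = \frac{-217 + 204}{\frac{2}{3} - 245} = - \frac{13}{- \frac{733}{3}} = \left(-13\right) \left(- \frac{3}{733}\right) = \frac{39}{733} \approx 0.053206$)
$\left(Y + W{\left(-19,1^{2} \right)}\right)^{2} = \left(\frac{39}{733} - - 76 \left(1^{2} - 19\right)\right)^{2} = \left(\frac{39}{733} - - 76 \left(1 - 19\right)\right)^{2} = \left(\frac{39}{733} - \left(-76\right) \left(-18\right)\right)^{2} = \left(\frac{39}{733} - 1368\right)^{2} = \left(- \frac{1002705}{733}\right)^{2} = \frac{1005417317025}{537289}$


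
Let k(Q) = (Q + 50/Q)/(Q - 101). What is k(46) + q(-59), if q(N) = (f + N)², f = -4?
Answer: 5019702/1265 ≈ 3968.1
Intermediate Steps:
k(Q) = (Q + 50/Q)/(-101 + Q)
q(N) = (-4 + N)²
k(46) + q(-59) = (50 + 46²)/(46*(-101 + 46)) + (-4 - 59)² = (1/46)*(50 + 2116)/(-55) + (-63)² = (1/46)*(-1/55)*2166 + 3969 = -1083/1265 + 3969 = 5019702/1265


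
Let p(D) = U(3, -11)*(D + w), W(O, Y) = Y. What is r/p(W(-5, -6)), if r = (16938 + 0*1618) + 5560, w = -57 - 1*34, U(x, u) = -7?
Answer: 3214/97 ≈ 33.134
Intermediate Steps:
w = -91 (w = -57 - 34 = -91)
r = 22498 (r = (16938 + 0) + 5560 = 16938 + 5560 = 22498)
p(D) = 637 - 7*D (p(D) = -7*(D - 91) = -7*(-91 + D) = 637 - 7*D)
r/p(W(-5, -6)) = 22498/(637 - 7*(-6)) = 22498/(637 + 42) = 22498/679 = 22498*(1/679) = 3214/97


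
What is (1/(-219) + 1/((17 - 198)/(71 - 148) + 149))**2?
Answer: 27133681/6513857555076 ≈ 4.1655e-6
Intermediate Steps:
(1/(-219) + 1/((17 - 198)/(71 - 148) + 149))**2 = (-1/219 + 1/(-181/(-77) + 149))**2 = (-1/219 + 1/(-181*(-1/77) + 149))**2 = (-1/219 + 1/(181/77 + 149))**2 = (-1/219 + 1/(11654/77))**2 = (-1/219 + 77/11654)**2 = (5209/2552226)**2 = 27133681/6513857555076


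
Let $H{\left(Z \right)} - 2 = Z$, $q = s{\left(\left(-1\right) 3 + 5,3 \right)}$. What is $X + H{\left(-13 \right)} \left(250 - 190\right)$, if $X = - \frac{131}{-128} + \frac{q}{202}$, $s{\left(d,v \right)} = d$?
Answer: $- \frac{8519121}{12928} \approx -658.97$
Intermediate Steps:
$q = 2$ ($q = \left(-1\right) 3 + 5 = -3 + 5 = 2$)
$H{\left(Z \right)} = 2 + Z$
$X = \frac{13359}{12928}$ ($X = - \frac{131}{-128} + \frac{2}{202} = \left(-131\right) \left(- \frac{1}{128}\right) + 2 \cdot \frac{1}{202} = \frac{131}{128} + \frac{1}{101} = \frac{13359}{12928} \approx 1.0333$)
$X + H{\left(-13 \right)} \left(250 - 190\right) = \frac{13359}{12928} + \left(2 - 13\right) \left(250 - 190\right) = \frac{13359}{12928} - 11 \left(250 - 190\right) = \frac{13359}{12928} - 660 = - \frac{8519121}{12928}$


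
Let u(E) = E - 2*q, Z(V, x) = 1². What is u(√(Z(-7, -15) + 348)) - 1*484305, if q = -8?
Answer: -484289 + √349 ≈ -4.8427e+5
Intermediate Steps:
Z(V, x) = 1
u(E) = 16 + E (u(E) = E - 2*(-8) = E + 16 = 16 + E)
u(√(Z(-7, -15) + 348)) - 1*484305 = (16 + √(1 + 348)) - 1*484305 = (16 + √349) - 484305 = -484289 + √349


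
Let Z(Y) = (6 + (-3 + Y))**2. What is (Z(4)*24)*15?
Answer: 17640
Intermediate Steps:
Z(Y) = (3 + Y)**2
(Z(4)*24)*15 = ((3 + 4)**2*24)*15 = (7**2*24)*15 = (49*24)*15 = 1176*15 = 17640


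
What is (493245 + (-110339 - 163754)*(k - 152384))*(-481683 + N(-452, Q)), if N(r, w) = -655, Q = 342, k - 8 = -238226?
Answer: -51639958682666078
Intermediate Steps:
k = -238218 (k = 8 - 238226 = -238218)
(493245 + (-110339 - 163754)*(k - 152384))*(-481683 + N(-452, Q)) = (493245 + (-110339 - 163754)*(-238218 - 152384))*(-481683 - 655) = (493245 - 274093*(-390602))*(-482338) = (493245 + 107061273986)*(-482338) = 107061767231*(-482338) = -51639958682666078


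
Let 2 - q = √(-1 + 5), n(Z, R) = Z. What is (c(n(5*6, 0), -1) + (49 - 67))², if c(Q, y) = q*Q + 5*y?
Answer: 529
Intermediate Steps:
q = 0 (q = 2 - √(-1 + 5) = 2 - √4 = 2 - 1*2 = 2 - 2 = 0)
c(Q, y) = 5*y (c(Q, y) = 0*Q + 5*y = 0 + 5*y = 5*y)
(c(n(5*6, 0), -1) + (49 - 67))² = (5*(-1) + (49 - 67))² = (-5 - 18)² = (-23)² = 529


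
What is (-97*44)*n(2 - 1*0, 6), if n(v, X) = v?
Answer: -8536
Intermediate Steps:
(-97*44)*n(2 - 1*0, 6) = (-97*44)*(2 - 1*0) = -4268*(2 + 0) = -4268*2 = -8536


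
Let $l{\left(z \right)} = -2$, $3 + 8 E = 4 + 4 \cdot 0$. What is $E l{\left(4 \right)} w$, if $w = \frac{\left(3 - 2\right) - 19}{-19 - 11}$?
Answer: $- \frac{3}{20} \approx -0.15$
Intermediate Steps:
$E = \frac{1}{8}$ ($E = - \frac{3}{8} + \frac{4 + 4 \cdot 0}{8} = - \frac{3}{8} + \frac{4 + 0}{8} = - \frac{3}{8} + \frac{1}{8} \cdot 4 = - \frac{3}{8} + \frac{1}{2} = \frac{1}{8} \approx 0.125$)
$w = \frac{3}{5}$ ($w = \frac{\left(3 - 2\right) - 19}{-30} = \left(1 - 19\right) \left(- \frac{1}{30}\right) = \left(-18\right) \left(- \frac{1}{30}\right) = \frac{3}{5} \approx 0.6$)
$E l{\left(4 \right)} w = \frac{1}{8} \left(-2\right) \frac{3}{5} = \left(- \frac{1}{4}\right) \frac{3}{5} = - \frac{3}{20}$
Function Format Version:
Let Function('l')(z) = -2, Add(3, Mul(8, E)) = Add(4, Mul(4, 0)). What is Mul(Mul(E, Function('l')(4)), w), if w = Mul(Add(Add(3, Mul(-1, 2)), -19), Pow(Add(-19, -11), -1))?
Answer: Rational(-3, 20) ≈ -0.15000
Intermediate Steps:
E = Rational(1, 8) (E = Add(Rational(-3, 8), Mul(Rational(1, 8), Add(4, Mul(4, 0)))) = Add(Rational(-3, 8), Mul(Rational(1, 8), Add(4, 0))) = Add(Rational(-3, 8), Mul(Rational(1, 8), 4)) = Add(Rational(-3, 8), Rational(1, 2)) = Rational(1, 8) ≈ 0.12500)
w = Rational(3, 5) (w = Mul(Add(Add(3, -2), -19), Pow(-30, -1)) = Mul(Add(1, -19), Rational(-1, 30)) = Mul(-18, Rational(-1, 30)) = Rational(3, 5) ≈ 0.60000)
Mul(Mul(E, Function('l')(4)), w) = Mul(Mul(Rational(1, 8), -2), Rational(3, 5)) = Mul(Rational(-1, 4), Rational(3, 5)) = Rational(-3, 20)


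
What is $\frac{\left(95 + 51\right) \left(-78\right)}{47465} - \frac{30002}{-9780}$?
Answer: $\frac{131267029}{46420770} \approx 2.8278$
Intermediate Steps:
$\frac{\left(95 + 51\right) \left(-78\right)}{47465} - \frac{30002}{-9780} = 146 \left(-78\right) \frac{1}{47465} - - \frac{15001}{4890} = \left(-11388\right) \frac{1}{47465} + \frac{15001}{4890} = - \frac{11388}{47465} + \frac{15001}{4890} = \frac{131267029}{46420770}$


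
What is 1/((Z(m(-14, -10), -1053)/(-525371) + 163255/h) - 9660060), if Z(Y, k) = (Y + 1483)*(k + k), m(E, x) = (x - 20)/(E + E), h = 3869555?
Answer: -2846132771867/27493796292359376482 ≈ -1.0352e-7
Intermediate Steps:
m(E, x) = (-20 + x)/(2*E) (m(E, x) = (-20 + x)/((2*E)) = (-20 + x)*(1/(2*E)) = (-20 + x)/(2*E))
Z(Y, k) = 2*k*(1483 + Y) (Z(Y, k) = (1483 + Y)*(2*k) = 2*k*(1483 + Y))
1/((Z(m(-14, -10), -1053)/(-525371) + 163255/h) - 9660060) = 1/(((2*(-1053)*(1483 + (½)*(-20 - 10)/(-14)))/(-525371) + 163255/3869555) - 9660060) = 1/(((2*(-1053)*(1483 + (½)*(-1/14)*(-30)))*(-1/525371) + 163255*(1/3869555)) - 9660060) = 1/(((2*(-1053)*(1483 + 15/14))*(-1/525371) + 32651/773911) - 9660060) = 1/(((2*(-1053)*(20777/14))*(-1/525371) + 32651/773911) - 9660060) = 1/((-21878181/7*(-1/525371) + 32651/773911) - 9660060) = 1/((21878181/3677597 + 32651/773911) - 9660060) = 1/(17051842155538/2846132771867 - 9660060) = 1/(-27493796292359376482/2846132771867) = -2846132771867/27493796292359376482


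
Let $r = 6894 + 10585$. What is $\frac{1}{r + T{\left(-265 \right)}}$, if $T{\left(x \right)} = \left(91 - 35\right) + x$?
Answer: $\frac{1}{17270} \approx 5.7904 \cdot 10^{-5}$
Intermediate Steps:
$r = 17479$
$T{\left(x \right)} = 56 + x$
$\frac{1}{r + T{\left(-265 \right)}} = \frac{1}{17479 + \left(56 - 265\right)} = \frac{1}{17479 - 209} = \frac{1}{17270}$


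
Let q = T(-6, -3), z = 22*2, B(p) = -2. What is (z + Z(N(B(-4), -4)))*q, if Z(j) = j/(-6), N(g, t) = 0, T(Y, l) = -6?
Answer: -264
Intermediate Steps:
z = 44
Z(j) = -j/6 (Z(j) = j*(-1/6) = -j/6)
q = -6
(z + Z(N(B(-4), -4)))*q = (44 - 1/6*0)*(-6) = (44 + 0)*(-6) = 44*(-6) = -264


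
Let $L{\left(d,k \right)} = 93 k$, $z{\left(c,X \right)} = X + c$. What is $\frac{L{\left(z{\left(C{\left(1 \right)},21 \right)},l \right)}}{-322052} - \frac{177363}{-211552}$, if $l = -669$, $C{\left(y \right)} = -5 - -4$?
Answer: $\frac{17570559915}{17032686176} \approx 1.0316$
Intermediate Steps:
$C{\left(y \right)} = -1$ ($C{\left(y \right)} = -5 + 4 = -1$)
$\frac{L{\left(z{\left(C{\left(1 \right)},21 \right)},l \right)}}{-322052} - \frac{177363}{-211552} = \frac{93 \left(-669\right)}{-322052} - \frac{177363}{-211552} = \left(-62217\right) \left(- \frac{1}{322052}\right) - - \frac{177363}{211552} = \frac{62217}{322052} + \frac{177363}{211552} = \frac{17570559915}{17032686176}$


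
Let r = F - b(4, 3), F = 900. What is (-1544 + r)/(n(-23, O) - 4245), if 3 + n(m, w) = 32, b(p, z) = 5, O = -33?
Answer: 649/4216 ≈ 0.15394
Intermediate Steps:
n(m, w) = 29 (n(m, w) = -3 + 32 = 29)
r = 895 (r = 900 - 1*5 = 900 - 5 = 895)
(-1544 + r)/(n(-23, O) - 4245) = (-1544 + 895)/(29 - 4245) = -649/(-4216) = -649*(-1/4216) = 649/4216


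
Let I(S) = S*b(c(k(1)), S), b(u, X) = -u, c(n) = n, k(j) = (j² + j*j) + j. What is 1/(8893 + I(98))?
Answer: 1/8599 ≈ 0.00011629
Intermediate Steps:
k(j) = j + 2*j² (k(j) = (j² + j²) + j = 2*j² + j = j + 2*j²)
I(S) = -3*S (I(S) = S*(-(1 + 2*1)) = S*(-(1 + 2)) = S*(-3) = -3*S)
1/(8893 + I(98)) = 1/(8893 - 3*98) = 1/(8893 - 294) = 1/8599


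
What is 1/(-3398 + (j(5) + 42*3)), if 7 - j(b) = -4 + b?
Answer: -1/3266 ≈ -0.00030618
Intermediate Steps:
j(b) = 11 - b (j(b) = 7 - (-4 + b) = 7 + (4 - b) = 11 - b)
1/(-3398 + (j(5) + 42*3)) = 1/(-3398 + ((11 - 1*5) + 42*3)) = 1/(-3398 + ((11 - 5) + 126)) = 1/(-3398 + (6 + 126)) = 1/(-3398 + 132) = 1/(-3266) = -1/3266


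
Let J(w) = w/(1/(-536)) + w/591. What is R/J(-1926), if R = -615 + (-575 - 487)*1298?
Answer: -90560309/67789850 ≈ -1.3359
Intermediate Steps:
J(w) = -316775*w/591 (J(w) = w/(-1/536) + w*(1/591) = w*(-536) + w/591 = -536*w + w/591 = -316775*w/591)
R = -1379091 (R = -615 - 1062*1298 = -615 - 1378476 = -1379091)
R/J(-1926) = -1379091/((-316775/591*(-1926))) = -1379091/203369550/197 = -1379091*197/203369550 = -90560309/67789850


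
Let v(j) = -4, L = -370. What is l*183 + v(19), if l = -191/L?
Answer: 33473/370 ≈ 90.468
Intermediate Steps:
l = 191/370 (l = -191/(-370) = -191*(-1/370) = 191/370 ≈ 0.51622)
l*183 + v(19) = (191/370)*183 - 4 = 34953/370 - 4 = 33473/370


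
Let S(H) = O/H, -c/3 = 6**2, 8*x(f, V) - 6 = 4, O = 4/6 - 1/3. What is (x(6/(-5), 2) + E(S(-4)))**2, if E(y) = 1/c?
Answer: 4489/2916 ≈ 1.5394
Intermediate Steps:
O = 1/3 (O = 4*(1/6) - 1*1/3 = 2/3 - 1/3 = 1/3 ≈ 0.33333)
x(f, V) = 5/4 (x(f, V) = 3/4 + (1/8)*4 = 3/4 + 1/2 = 5/4)
c = -108 (c = -3*6**2 = -3*36 = -108)
S(H) = 1/(3*H)
E(y) = -1/108 (E(y) = 1/(-108) = -1/108)
(x(6/(-5), 2) + E(S(-4)))**2 = (5/4 - 1/108)**2 = (67/54)**2 = 4489/2916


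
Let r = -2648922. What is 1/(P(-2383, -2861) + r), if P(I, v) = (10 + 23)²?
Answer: -1/2647833 ≈ -3.7767e-7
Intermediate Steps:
P(I, v) = 1089 (P(I, v) = 33² = 1089)
1/(P(-2383, -2861) + r) = 1/(1089 - 2648922) = 1/(-2647833) = -1/2647833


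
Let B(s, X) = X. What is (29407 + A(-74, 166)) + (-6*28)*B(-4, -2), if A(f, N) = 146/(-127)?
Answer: 3777215/127 ≈ 29742.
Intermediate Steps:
A(f, N) = -146/127 (A(f, N) = 146*(-1/127) = -146/127)
(29407 + A(-74, 166)) + (-6*28)*B(-4, -2) = (29407 - 146/127) - 6*28*(-2) = 3734543/127 - 168*(-2) = 3734543/127 + 336 = 3777215/127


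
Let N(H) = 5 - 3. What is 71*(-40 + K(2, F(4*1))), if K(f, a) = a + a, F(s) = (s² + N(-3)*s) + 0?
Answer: 568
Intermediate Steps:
N(H) = 2
F(s) = s² + 2*s (F(s) = (s² + 2*s) + 0 = s² + 2*s)
K(f, a) = 2*a
71*(-40 + K(2, F(4*1))) = 71*(-40 + 2*((4*1)*(2 + 4*1))) = 71*(-40 + 2*(4*(2 + 4))) = 71*(-40 + 2*(4*6)) = 71*(-40 + 2*24) = 71*(-40 + 48) = 71*8 = 568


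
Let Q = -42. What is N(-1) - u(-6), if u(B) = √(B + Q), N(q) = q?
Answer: -1 - 4*I*√3 ≈ -1.0 - 6.9282*I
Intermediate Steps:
u(B) = √(-42 + B) (u(B) = √(B - 42) = √(-42 + B))
N(-1) - u(-6) = -1 - √(-42 - 6) = -1 - √(-48) = -1 - 4*I*√3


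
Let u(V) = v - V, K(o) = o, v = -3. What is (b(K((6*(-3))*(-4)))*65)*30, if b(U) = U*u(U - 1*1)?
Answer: -10389600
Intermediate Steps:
u(V) = -3 - V
b(U) = U*(-2 - U) (b(U) = U*(-3 - (U - 1*1)) = U*(-3 - (U - 1)) = U*(-3 - (-1 + U)) = U*(-3 + (1 - U)) = U*(-2 - U))
(b(K((6*(-3))*(-4)))*65)*30 = (-(6*(-3))*(-4)*(2 + (6*(-3))*(-4))*65)*30 = (-(-18*(-4))*(2 - 18*(-4))*65)*30 = (-1*72*(2 + 72)*65)*30 = (-1*72*74*65)*30 = -5328*65*30 = -346320*30 = -10389600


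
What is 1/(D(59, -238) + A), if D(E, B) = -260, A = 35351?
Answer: 1/35091 ≈ 2.8497e-5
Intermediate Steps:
1/(D(59, -238) + A) = 1/(-260 + 35351) = 1/35091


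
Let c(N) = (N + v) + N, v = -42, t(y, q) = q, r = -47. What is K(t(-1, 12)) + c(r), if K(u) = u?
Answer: -124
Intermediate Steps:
c(N) = -42 + 2*N (c(N) = (N - 42) + N = (-42 + N) + N = -42 + 2*N)
K(t(-1, 12)) + c(r) = 12 + (-42 + 2*(-47)) = 12 + (-42 - 94) = 12 - 136 = -124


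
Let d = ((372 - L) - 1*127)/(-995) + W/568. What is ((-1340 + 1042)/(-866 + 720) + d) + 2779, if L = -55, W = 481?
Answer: 22951804159/8251336 ≈ 2781.6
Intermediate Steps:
d = 61639/113032 (d = ((372 - 1*(-55)) - 1*127)/(-995) + 481/568 = ((372 + 55) - 127)*(-1/995) + 481*(1/568) = (427 - 127)*(-1/995) + 481/568 = 300*(-1/995) + 481/568 = -60/199 + 481/568 = 61639/113032 ≈ 0.54532)
((-1340 + 1042)/(-866 + 720) + d) + 2779 = ((-1340 + 1042)/(-866 + 720) + 61639/113032) + 2779 = (-298/(-146) + 61639/113032) + 2779 = (-298*(-1/146) + 61639/113032) + 2779 = (149/73 + 61639/113032) + 2779 = 21341415/8251336 + 2779 = 22951804159/8251336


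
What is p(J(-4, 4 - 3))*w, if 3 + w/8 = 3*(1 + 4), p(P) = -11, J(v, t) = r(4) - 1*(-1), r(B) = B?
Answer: -1056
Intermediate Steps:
J(v, t) = 5 (J(v, t) = 4 - 1*(-1) = 4 + 1 = 5)
w = 96 (w = -24 + 8*(3*(1 + 4)) = -24 + 8*(3*5) = -24 + 8*15 = -24 + 120 = 96)
p(J(-4, 4 - 3))*w = -11*96 = -1056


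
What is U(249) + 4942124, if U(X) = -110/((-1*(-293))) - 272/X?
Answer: 360562433582/72957 ≈ 4.9421e+6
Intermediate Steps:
U(X) = -110/293 - 272/X
U(249) + 4942124 = (-110/293 - 272/249) + 4942124 = -107086/72957 + 4942124 = 360562433582/72957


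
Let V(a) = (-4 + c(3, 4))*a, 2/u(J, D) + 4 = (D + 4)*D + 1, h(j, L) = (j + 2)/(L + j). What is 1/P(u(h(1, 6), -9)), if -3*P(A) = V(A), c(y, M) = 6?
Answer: -63/2 ≈ -31.500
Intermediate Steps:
h(j, L) = (2 + j)/(L + j)
u(J, D) = 2/(-3 + D*(4 + D)) (u(J, D) = 2/(-4 + ((D + 4)*D + 1)) = 2/(-4 + ((4 + D)*D + 1)) = 2/(-4 + (D*(4 + D) + 1)) = 2/(-4 + (1 + D*(4 + D))) = 2/(-3 + D*(4 + D)))
V(a) = 2*a (V(a) = (-4 + 6)*a = 2*a)
P(A) = -2*A/3
1/P(u(h(1, 6), -9)) = 1/(-4/(3*(-3 + (-9)**2 + 4*(-9)))) = 1/(-4/(3*(-3 + 81 - 36))) = 1/(-4/(3*42)) = 1/(-2/3*1/21) = 1/(-2/63) = -63/2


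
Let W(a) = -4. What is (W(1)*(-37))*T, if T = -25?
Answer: -3700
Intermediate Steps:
(W(1)*(-37))*T = -4*(-37)*(-25) = 148*(-25) = -3700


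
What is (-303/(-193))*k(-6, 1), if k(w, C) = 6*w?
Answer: -10908/193 ≈ -56.518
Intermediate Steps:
(-303/(-193))*k(-6, 1) = (-303/(-193))*(6*(-6)) = -303*(-1/193)*(-36) = (303/193)*(-36) = -10908/193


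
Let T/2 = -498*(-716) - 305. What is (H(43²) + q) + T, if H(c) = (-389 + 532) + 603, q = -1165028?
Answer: -451756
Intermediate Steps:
T = 712526 (T = 2*(-498*(-716) - 305) = 2*(356568 - 305) = 2*356263 = 712526)
H(c) = 746 (H(c) = 143 + 603 = 746)
(H(43²) + q) + T = (746 - 1165028) + 712526 = -1164282 + 712526 = -451756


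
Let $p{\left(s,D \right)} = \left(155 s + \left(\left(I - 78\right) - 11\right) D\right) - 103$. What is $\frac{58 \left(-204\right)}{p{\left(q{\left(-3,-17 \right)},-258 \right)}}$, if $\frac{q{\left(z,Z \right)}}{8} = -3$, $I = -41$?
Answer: $- \frac{11832}{29717} \approx -0.39816$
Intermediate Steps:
$q{\left(z,Z \right)} = -24$ ($q{\left(z,Z \right)} = 8 \left(-3\right) = -24$)
$p{\left(s,D \right)} = -103 - 130 D + 155 s$ ($p{\left(s,D \right)} = \left(155 s + \left(\left(-41 - 78\right) - 11\right) D\right) - 103 = \left(155 s + \left(-119 - 11\right) D\right) - 103 = \left(155 s - 130 D\right) - 103 = \left(- 130 D + 155 s\right) - 103 = -103 - 130 D + 155 s$)
$\frac{58 \left(-204\right)}{p{\left(q{\left(-3,-17 \right)},-258 \right)}} = \frac{58 \left(-204\right)}{-103 - -33540 + 155 \left(-24\right)} = - \frac{11832}{-103 + 33540 - 3720} = - \frac{11832}{29717}$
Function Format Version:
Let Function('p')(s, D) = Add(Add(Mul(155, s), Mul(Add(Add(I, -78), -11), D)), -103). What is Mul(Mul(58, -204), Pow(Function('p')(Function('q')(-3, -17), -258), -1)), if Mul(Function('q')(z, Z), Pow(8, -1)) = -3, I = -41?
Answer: Rational(-11832, 29717) ≈ -0.39816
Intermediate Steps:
Function('q')(z, Z) = -24 (Function('q')(z, Z) = Mul(8, -3) = -24)
Function('p')(s, D) = Add(-103, Mul(-130, D), Mul(155, s)) (Function('p')(s, D) = Add(Add(Mul(155, s), Mul(Add(Add(-41, -78), -11), D)), -103) = Add(Add(Mul(155, s), Mul(Add(-119, -11), D)), -103) = Add(Add(Mul(155, s), Mul(-130, D)), -103) = Add(Add(Mul(-130, D), Mul(155, s)), -103) = Add(-103, Mul(-130, D), Mul(155, s)))
Mul(Mul(58, -204), Pow(Function('p')(Function('q')(-3, -17), -258), -1)) = Mul(Mul(58, -204), Pow(Add(-103, Mul(-130, -258), Mul(155, -24)), -1)) = Mul(-11832, Pow(Add(-103, 33540, -3720), -1)) = Mul(-11832, Pow(29717, -1)) = Mul(-11832, Rational(1, 29717)) = Rational(-11832, 29717)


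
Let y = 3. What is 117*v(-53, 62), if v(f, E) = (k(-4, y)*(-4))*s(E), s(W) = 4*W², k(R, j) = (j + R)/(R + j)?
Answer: -7195968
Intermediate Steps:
k(R, j) = 1 (k(R, j) = (R + j)/(R + j) = 1)
v(f, E) = -16*E² (v(f, E) = (1*(-4))*(4*E²) = -16*E²)
117*v(-53, 62) = 117*(-16*62²) = 117*(-16*3844) = 117*(-61504) = -7195968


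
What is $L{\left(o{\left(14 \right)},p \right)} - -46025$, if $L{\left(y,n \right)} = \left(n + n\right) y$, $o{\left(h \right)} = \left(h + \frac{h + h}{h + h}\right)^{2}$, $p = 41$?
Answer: $64475$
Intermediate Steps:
$o{\left(h \right)} = \left(1 + h\right)^{2}$ ($o{\left(h \right)} = \left(h + \frac{2 h}{2 h}\right)^{2} = \left(h + 2 h \frac{1}{2 h}\right)^{2} = \left(h + 1\right)^{2} = \left(1 + h\right)^{2}$)
$L{\left(y,n \right)} = 2 n y$
$L{\left(o{\left(14 \right)},p \right)} - -46025 = 2 \cdot 41 \left(1 + 14\right)^{2} - -46025 = 2 \cdot 41 \cdot 15^{2} + 46025 = 2 \cdot 41 \cdot 225 + 46025 = 18450 + 46025 = 64475$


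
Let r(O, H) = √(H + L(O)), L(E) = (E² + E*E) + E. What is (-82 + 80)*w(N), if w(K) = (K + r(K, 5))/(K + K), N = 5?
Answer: -1 - 2*√15/5 ≈ -2.5492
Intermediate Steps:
L(E) = E + 2*E² (L(E) = (E² + E²) + E = 2*E² + E = E + 2*E²)
r(O, H) = √(H + O*(1 + 2*O))
w(K) = (K + √(5 + K*(1 + 2*K)))/(2*K) (w(K) = (K + √(5 + K*(1 + 2*K)))/(K + K) = (K + √(5 + K*(1 + 2*K)))/((2*K)) = (K + √(5 + K*(1 + 2*K)))*(1/(2*K)) = (K + √(5 + K*(1 + 2*K)))/(2*K))
(-82 + 80)*w(N) = (-82 + 80)*((½)*(5 + √(5 + 5*(1 + 2*5)))/5) = -(5 + √(5 + 5*(1 + 10)))/5 = -(5 + √(5 + 5*11))/5 = -(5 + √(5 + 55))/5 = -(5 + √60)/5 = -(5 + 2*√15)/5 = -2*(½ + √15/5) = -1 - 2*√15/5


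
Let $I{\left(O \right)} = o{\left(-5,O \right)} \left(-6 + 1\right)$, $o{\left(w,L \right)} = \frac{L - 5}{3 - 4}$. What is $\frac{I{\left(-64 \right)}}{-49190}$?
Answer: $\frac{69}{9838} \approx 0.0070136$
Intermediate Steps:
$o{\left(w,L \right)} = 5 - L$ ($o{\left(w,L \right)} = \frac{-5 + L}{-1} = \left(-5 + L\right) \left(-1\right) = 5 - L$)
$I{\left(O \right)} = -25 + 5 O$ ($I{\left(O \right)} = \left(5 - O\right) \left(-6 + 1\right) = \left(5 - O\right) \left(-5\right) = -25 + 5 O$)
$\frac{I{\left(-64 \right)}}{-49190} = \frac{-25 + 5 \left(-64\right)}{-49190} = \left(-25 - 320\right) \left(- \frac{1}{49190}\right) = \left(-345\right) \left(- \frac{1}{49190}\right) = \frac{69}{9838}$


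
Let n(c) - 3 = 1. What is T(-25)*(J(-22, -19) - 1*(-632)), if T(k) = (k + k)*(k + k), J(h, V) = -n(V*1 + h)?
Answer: 1570000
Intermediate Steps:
n(c) = 4 (n(c) = 3 + 1 = 4)
J(h, V) = -4 (J(h, V) = -1*4 = -4)
T(k) = 4*k² (T(k) = (2*k)*(2*k) = 4*k²)
T(-25)*(J(-22, -19) - 1*(-632)) = (4*(-25)²)*(-4 - 1*(-632)) = (4*625)*(-4 + 632) = 2500*628 = 1570000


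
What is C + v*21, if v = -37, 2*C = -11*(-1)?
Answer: -1543/2 ≈ -771.50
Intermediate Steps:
C = 11/2 (C = (-11*(-1))/2 = (1/2)*11 = 11/2 ≈ 5.5000)
C + v*21 = 11/2 - 37*21 = 11/2 - 777 = -1543/2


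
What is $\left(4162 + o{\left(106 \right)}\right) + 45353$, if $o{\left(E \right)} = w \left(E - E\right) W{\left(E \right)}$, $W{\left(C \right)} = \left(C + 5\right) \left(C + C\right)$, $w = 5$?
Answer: $49515$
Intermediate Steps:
$W{\left(C \right)} = 2 C \left(5 + C\right)$ ($W{\left(C \right)} = \left(5 + C\right) 2 C = 2 C \left(5 + C\right)$)
$o{\left(E \right)} = 0$ ($o{\left(E \right)} = 5 \left(E - E\right) 2 E \left(5 + E\right) = 5 \cdot 0 \cdot 2 E \left(5 + E\right) = 0 \cdot 2 E \left(5 + E\right) = 0$)
$\left(4162 + o{\left(106 \right)}\right) + 45353 = \left(4162 + 0\right) + 45353 = 4162 + 45353 = 49515$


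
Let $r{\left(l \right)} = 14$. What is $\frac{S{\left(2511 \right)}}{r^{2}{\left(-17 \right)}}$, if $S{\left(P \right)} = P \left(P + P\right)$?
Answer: $\frac{6305121}{98} \approx 64338.0$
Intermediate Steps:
$S{\left(P \right)} = 2 P^{2}$ ($S{\left(P \right)} = P 2 P = 2 P^{2}$)
$\frac{S{\left(2511 \right)}}{r^{2}{\left(-17 \right)}} = \frac{2 \cdot 2511^{2}}{14^{2}} = \frac{2 \cdot 6305121}{196} = 12610242 \cdot \frac{1}{196} = \frac{6305121}{98}$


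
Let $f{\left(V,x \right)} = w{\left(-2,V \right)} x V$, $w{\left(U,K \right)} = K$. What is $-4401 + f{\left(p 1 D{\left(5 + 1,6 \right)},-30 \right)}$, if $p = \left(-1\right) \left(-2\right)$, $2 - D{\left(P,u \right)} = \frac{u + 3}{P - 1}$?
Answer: $- \frac{22029}{5} \approx -4405.8$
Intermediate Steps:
$D{\left(P,u \right)} = 2 - \frac{3 + u}{-1 + P}$ ($D{\left(P,u \right)} = 2 - \frac{u + 3}{P - 1} = 2 - \frac{3 + u}{-1 + P}$)
$p = 2$
$f{\left(V,x \right)} = x V^{2}$ ($f{\left(V,x \right)} = V x V = x V^{2}$)
$-4401 + f{\left(p 1 D{\left(5 + 1,6 \right)},-30 \right)} = -4401 - 30 \left(2 \cdot 1 \frac{-5 - 6 + 2 \left(5 + 1\right)}{-1 + \left(5 + 1\right)}\right)^{2} = -4401 - 30 \left(2 \frac{-5 - 6 + 2 \cdot 6}{-1 + 6}\right)^{2} = -4401 - 30 \left(2 \frac{-5 - 6 + 12}{5}\right)^{2} = -4401 - 30 \left(2 \cdot \frac{1}{5} \cdot 1\right)^{2} = -4401 - 30 \left(2 \cdot \frac{1}{5}\right)^{2} = -4401 - 30 \left(\frac{2}{5}\right)^{2} = -4401 - \frac{24}{5} = - \frac{22029}{5}$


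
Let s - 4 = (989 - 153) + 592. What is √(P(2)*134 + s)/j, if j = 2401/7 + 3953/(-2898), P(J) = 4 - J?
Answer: 28980*√17/990061 ≈ 0.12069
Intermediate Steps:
s = 1432 (s = 4 + ((989 - 153) + 592) = 4 + (836 + 592) = 4 + 1428 = 1432)
j = 990061/2898 (j = 2401*(⅐) + 3953*(-1/2898) = 343 - 3953/2898 = 990061/2898 ≈ 341.64)
√(P(2)*134 + s)/j = √((4 - 1*2)*134 + 1432)/(990061/2898) = √((4 - 2)*134 + 1432)*(2898/990061) = √(2*134 + 1432)*(2898/990061) = √(268 + 1432)*(2898/990061) = √1700*(2898/990061) = (10*√17)*(2898/990061) = 28980*√17/990061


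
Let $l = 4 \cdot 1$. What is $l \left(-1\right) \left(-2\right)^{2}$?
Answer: $-16$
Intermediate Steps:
$l = 4$
$l \left(-1\right) \left(-2\right)^{2} = 4 \left(-1\right) \left(-2\right)^{2} = \left(-4\right) 4 = -16$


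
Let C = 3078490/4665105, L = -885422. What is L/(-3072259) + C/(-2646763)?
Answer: 2186534864286184924/7586898932997060957 ≈ 0.28820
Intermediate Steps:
C = 615698/933021 (C = 3078490*(1/4665105) = 615698/933021 ≈ 0.65990)
L/(-3072259) + C/(-2646763) = -885422/(-3072259) + (615698/933021)/(-2646763) = -885422*(-1/3072259) + (615698/933021)*(-1/2646763) = 885422/3072259 - 615698/2469485461023 = 2186534864286184924/7586898932997060957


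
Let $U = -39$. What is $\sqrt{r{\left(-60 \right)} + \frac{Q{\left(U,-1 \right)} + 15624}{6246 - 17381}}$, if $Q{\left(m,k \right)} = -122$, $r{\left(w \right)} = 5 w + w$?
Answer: $\frac{i \sqrt{44808375770}}{11135} \approx 19.01 i$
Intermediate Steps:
$r{\left(w \right)} = 6 w$
$\sqrt{r{\left(-60 \right)} + \frac{Q{\left(U,-1 \right)} + 15624}{6246 - 17381}} = \sqrt{6 \left(-60\right) + \frac{-122 + 15624}{6246 - 17381}} = \sqrt{-360 + \frac{15502}{-11135}} = \sqrt{-360 + 15502 \left(- \frac{1}{11135}\right)} = \sqrt{-360 - \frac{15502}{11135}} = \sqrt{- \frac{4024102}{11135}} = \frac{i \sqrt{44808375770}}{11135}$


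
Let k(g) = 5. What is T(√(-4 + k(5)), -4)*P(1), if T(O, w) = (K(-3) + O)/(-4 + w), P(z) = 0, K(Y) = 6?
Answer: 0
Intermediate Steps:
T(O, w) = (6 + O)/(-4 + w)
T(√(-4 + k(5)), -4)*P(1) = ((6 + √(-4 + 5))/(-4 - 4))*0 = ((6 + √1)/(-8))*0 = -(6 + 1)/8*0 = -⅛*7*0 = -7/8*0 = 0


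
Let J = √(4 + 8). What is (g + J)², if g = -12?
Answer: 156 - 48*√3 ≈ 72.862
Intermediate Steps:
J = 2*√3 (J = √12 = 2*√3 ≈ 3.4641)
(g + J)² = (-12 + 2*√3)²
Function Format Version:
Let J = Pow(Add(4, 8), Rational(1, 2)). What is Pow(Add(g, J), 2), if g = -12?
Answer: Add(156, Mul(-48, Pow(3, Rational(1, 2)))) ≈ 72.862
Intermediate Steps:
J = Mul(2, Pow(3, Rational(1, 2))) (J = Pow(12, Rational(1, 2)) = Mul(2, Pow(3, Rational(1, 2))) ≈ 3.4641)
Pow(Add(g, J), 2) = Pow(Add(-12, Mul(2, Pow(3, Rational(1, 2)))), 2)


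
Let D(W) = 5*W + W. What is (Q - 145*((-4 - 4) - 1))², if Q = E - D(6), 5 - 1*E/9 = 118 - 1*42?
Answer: 396900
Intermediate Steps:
E = -639 (E = 45 - 9*(118 - 1*42) = 45 - 9*(118 - 42) = 45 - 9*76 = 45 - 684 = -639)
D(W) = 6*W
Q = -675 (Q = -639 - 6*6 = -639 - 1*36 = -639 - 36 = -675)
(Q - 145*((-4 - 4) - 1))² = (-675 - 145*((-4 - 4) - 1))² = (-675 - 145*(-8 - 1))² = (-675 - 145*(-9))² = (-675 + 1305)² = 630² = 396900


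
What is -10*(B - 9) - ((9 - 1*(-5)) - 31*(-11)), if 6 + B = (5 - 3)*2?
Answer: -245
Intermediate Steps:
B = -2 (B = -6 + (5 - 3)*2 = -6 + 2*2 = -6 + 4 = -2)
-10*(B - 9) - ((9 - 1*(-5)) - 31*(-11)) = -10*(-2 - 9) - ((9 - 1*(-5)) - 31*(-11)) = -10*(-11) - ((9 + 5) + 341) = 110 - (14 + 341) = 110 - 1*355 = 110 - 355 = -245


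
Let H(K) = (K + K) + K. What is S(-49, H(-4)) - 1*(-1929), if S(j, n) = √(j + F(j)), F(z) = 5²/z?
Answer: 1929 + I*√2426/7 ≈ 1929.0 + 7.0363*I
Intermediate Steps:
F(z) = 25/z
H(K) = 3*K (H(K) = 2*K + K = 3*K)
S(j, n) = √(j + 25/j)
S(-49, H(-4)) - 1*(-1929) = √(-49 + 25/(-49)) - 1*(-1929) = √(-49 + 25*(-1/49)) + 1929 = √(-49 - 25/49) + 1929 = √(-2426/49) + 1929 = I*√2426/7 + 1929 = 1929 + I*√2426/7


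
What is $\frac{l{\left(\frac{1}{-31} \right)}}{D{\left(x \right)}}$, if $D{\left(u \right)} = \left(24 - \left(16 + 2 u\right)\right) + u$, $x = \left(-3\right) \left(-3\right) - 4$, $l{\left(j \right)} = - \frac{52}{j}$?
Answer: $\frac{1612}{3} \approx 537.33$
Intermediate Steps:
$x = 5$ ($x = 9 - 4 = 5$)
$D{\left(u \right)} = 8 - u$ ($D{\left(u \right)} = \left(24 - \left(16 + 2 u\right)\right) + u = \left(8 - 2 u\right) + u = 8 - u$)
$\frac{l{\left(\frac{1}{-31} \right)}}{D{\left(x \right)}} = \frac{\left(-52\right) \frac{1}{\frac{1}{-31}}}{8 - 5} = \frac{\left(-52\right) \frac{1}{- \frac{1}{31}}}{8 - 5} = \frac{\left(-52\right) \left(-31\right)}{3} = 1612 \cdot \frac{1}{3} = \frac{1612}{3}$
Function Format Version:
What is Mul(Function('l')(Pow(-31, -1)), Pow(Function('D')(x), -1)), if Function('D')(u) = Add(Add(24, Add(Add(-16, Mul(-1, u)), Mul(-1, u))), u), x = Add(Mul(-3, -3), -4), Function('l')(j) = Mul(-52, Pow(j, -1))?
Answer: Rational(1612, 3) ≈ 537.33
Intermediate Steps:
x = 5 (x = Add(9, -4) = 5)
Function('D')(u) = Add(8, Mul(-1, u)) (Function('D')(u) = Add(Add(24, Add(-16, Mul(-2, u))), u) = Add(Add(8, Mul(-2, u)), u) = Add(8, Mul(-1, u)))
Mul(Function('l')(Pow(-31, -1)), Pow(Function('D')(x), -1)) = Mul(Mul(-52, Pow(Pow(-31, -1), -1)), Pow(Add(8, Mul(-1, 5)), -1)) = Mul(Mul(-52, Pow(Rational(-1, 31), -1)), Pow(Add(8, -5), -1)) = Mul(Mul(-52, -31), Pow(3, -1)) = Mul(1612, Rational(1, 3)) = Rational(1612, 3)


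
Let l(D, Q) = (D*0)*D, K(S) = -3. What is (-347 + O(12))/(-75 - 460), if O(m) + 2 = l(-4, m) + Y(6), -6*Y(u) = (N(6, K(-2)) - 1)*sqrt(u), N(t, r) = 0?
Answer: 349/535 - sqrt(6)/3210 ≈ 0.65157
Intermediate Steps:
l(D, Q) = 0 (l(D, Q) = 0*D = 0)
Y(u) = sqrt(u)/6 (Y(u) = -(0 - 1)*sqrt(u)/6 = -(-1)*sqrt(u)/6 = sqrt(u)/6)
O(m) = -2 + sqrt(6)/6 (O(m) = -2 + (0 + sqrt(6)/6) = -2 + sqrt(6)/6)
(-347 + O(12))/(-75 - 460) = (-347 + (-2 + sqrt(6)/6))/(-75 - 460) = (-349 + sqrt(6)/6)/(-535) = (-349 + sqrt(6)/6)*(-1/535) = 349/535 - sqrt(6)/3210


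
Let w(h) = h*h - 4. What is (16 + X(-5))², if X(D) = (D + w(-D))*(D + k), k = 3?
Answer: 256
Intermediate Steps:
w(h) = -4 + h² (w(h) = h² - 4 = -4 + h²)
X(D) = (3 + D)*(-4 + D + D²) (X(D) = (D + (-4 + (-D)²))*(D + 3) = (D + (-4 + D²))*(3 + D) = (-4 + D + D²)*(3 + D) = (3 + D)*(-4 + D + D²))
(16 + X(-5))² = (16 + (-12 + (-5)³ - 1*(-5) + 4*(-5)²))² = (16 + (-12 - 125 + 5 + 4*25))² = (16 + (-12 - 125 + 5 + 100))² = (16 - 32)² = (-16)² = 256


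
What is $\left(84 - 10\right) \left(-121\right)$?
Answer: $-8954$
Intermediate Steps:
$\left(84 - 10\right) \left(-121\right) = 74 \left(-121\right) = -8954$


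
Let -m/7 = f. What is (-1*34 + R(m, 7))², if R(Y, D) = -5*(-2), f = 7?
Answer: 576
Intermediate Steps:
m = -49 (m = -7*7 = -49)
R(Y, D) = 10
(-1*34 + R(m, 7))² = (-1*34 + 10)² = (-34 + 10)² = (-24)² = 576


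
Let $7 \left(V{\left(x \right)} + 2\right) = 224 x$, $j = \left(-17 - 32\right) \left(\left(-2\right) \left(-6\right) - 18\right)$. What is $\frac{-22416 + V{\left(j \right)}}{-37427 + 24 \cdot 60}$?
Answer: $\frac{13010}{35987} \approx 0.36152$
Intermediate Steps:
$j = 294$ ($j = - 49 \left(12 - 18\right) = \left(-49\right) \left(-6\right) = 294$)
$V{\left(x \right)} = -2 + 32 x$ ($V{\left(x \right)} = -2 + \frac{224 x}{7} = -2 + 32 x$)
$\frac{-22416 + V{\left(j \right)}}{-37427 + 24 \cdot 60} = \frac{-22416 + \left(-2 + 32 \cdot 294\right)}{-37427 + 24 \cdot 60} = \frac{-22416 + \left(-2 + 9408\right)}{-37427 + 1440} = \frac{-22416 + 9406}{-35987} = \left(-13010\right) \left(- \frac{1}{35987}\right) = \frac{13010}{35987}$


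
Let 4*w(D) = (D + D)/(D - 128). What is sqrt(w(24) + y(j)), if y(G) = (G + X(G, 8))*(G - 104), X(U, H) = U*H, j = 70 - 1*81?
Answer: sqrt(7696182)/26 ≈ 106.70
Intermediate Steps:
j = -11 (j = 70 - 81 = -11)
X(U, H) = H*U
w(D) = D/(2*(-128 + D)) (w(D) = ((D + D)/(D - 128))/4 = ((2*D)/(-128 + D))/4 = (2*D/(-128 + D))/4 = D/(2*(-128 + D)))
y(G) = 9*G*(-104 + G) (y(G) = (G + 8*G)*(G - 104) = (9*G)*(-104 + G) = 9*G*(-104 + G))
sqrt(w(24) + y(j)) = sqrt((1/2)*24/(-128 + 24) + 9*(-11)*(-104 - 11)) = sqrt((1/2)*24/(-104) + 9*(-11)*(-115)) = sqrt((1/2)*24*(-1/104) + 11385) = sqrt(-3/26 + 11385) = sqrt(296007/26) = sqrt(7696182)/26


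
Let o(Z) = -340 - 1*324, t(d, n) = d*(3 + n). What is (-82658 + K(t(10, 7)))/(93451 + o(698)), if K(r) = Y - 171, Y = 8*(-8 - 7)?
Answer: -82949/92787 ≈ -0.89397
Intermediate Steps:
Y = -120 (Y = 8*(-15) = -120)
o(Z) = -664 (o(Z) = -340 - 324 = -664)
K(r) = -291 (K(r) = -120 - 171 = -291)
(-82658 + K(t(10, 7)))/(93451 + o(698)) = (-82658 - 291)/(93451 - 664) = -82949/92787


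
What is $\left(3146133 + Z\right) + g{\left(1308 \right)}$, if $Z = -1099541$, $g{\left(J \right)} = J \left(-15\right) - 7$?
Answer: $2026965$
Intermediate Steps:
$g{\left(J \right)} = -7 - 15 J$ ($g{\left(J \right)} = - 15 J - 7 = -7 - 15 J$)
$\left(3146133 + Z\right) + g{\left(1308 \right)} = \left(3146133 - 1099541\right) - 19627 = 2046592 - 19627 = 2026965$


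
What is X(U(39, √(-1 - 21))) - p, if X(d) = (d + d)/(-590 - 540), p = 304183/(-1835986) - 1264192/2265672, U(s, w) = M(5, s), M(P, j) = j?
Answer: 192317883820829/293781783876810 ≈ 0.65463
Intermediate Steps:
U(s, w) = s
p = -376277214911/519967759074 (p = 304183*(-1/1835986) - 1264192*1/2265672 = -304183/1835986 - 158024/283209 = -376277214911/519967759074 ≈ -0.72365)
X(d) = -d/565 (X(d) = (2*d)/(-1130) = (2*d)*(-1/1130) = -d/565)
X(U(39, √(-1 - 21))) - p = -1/565*39 - 1*(-376277214911/519967759074) = -39/565 + 376277214911/519967759074 = 192317883820829/293781783876810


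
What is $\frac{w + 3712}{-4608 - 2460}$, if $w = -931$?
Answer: $- \frac{927}{2356} \approx -0.39346$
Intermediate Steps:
$\frac{w + 3712}{-4608 - 2460} = \frac{-931 + 3712}{-4608 - 2460} = \frac{2781}{-7068} = 2781 \left(- \frac{1}{7068}\right) = - \frac{927}{2356}$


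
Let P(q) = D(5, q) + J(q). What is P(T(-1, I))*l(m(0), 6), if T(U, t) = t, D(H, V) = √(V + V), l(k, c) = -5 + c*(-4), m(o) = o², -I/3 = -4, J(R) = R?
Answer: -348 - 58*√6 ≈ -490.07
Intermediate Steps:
I = 12 (I = -3*(-4) = 12)
l(k, c) = -5 - 4*c
D(H, V) = √2*√V (D(H, V) = √(2*V) = √2*√V)
P(q) = q + √2*√q (P(q) = √2*√q + q = q + √2*√q)
P(T(-1, I))*l(m(0), 6) = (12 + √2*√12)*(-5 - 4*6) = (12 + √2*(2*√3))*(-5 - 24) = (12 + 2*√6)*(-29) = -348 - 58*√6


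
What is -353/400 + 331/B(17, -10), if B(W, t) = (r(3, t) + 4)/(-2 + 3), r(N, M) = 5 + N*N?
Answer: 63023/3600 ≈ 17.506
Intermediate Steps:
r(N, M) = 5 + N²
B(W, t) = 18 (B(W, t) = ((5 + 3²) + 4)/(-2 + 3) = ((5 + 9) + 4)/1 = (14 + 4)*1 = 18*1 = 18)
-353/400 + 331/B(17, -10) = -353/400 + 331/18 = 63023/3600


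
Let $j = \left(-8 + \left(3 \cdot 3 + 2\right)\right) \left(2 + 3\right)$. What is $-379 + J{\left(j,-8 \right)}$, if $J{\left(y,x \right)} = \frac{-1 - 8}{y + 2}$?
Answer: $- \frac{6452}{17} \approx -379.53$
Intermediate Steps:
$j = 15$ ($j = \left(-8 + \left(9 + 2\right)\right) 5 = \left(-8 + 11\right) 5 = 3 \cdot 5 = 15$)
$J{\left(y,x \right)} = - \frac{9}{2 + y}$
$-379 + J{\left(j,-8 \right)} = -379 - \frac{9}{2 + 15} = -379 - \frac{9}{17} = - \frac{6452}{17}$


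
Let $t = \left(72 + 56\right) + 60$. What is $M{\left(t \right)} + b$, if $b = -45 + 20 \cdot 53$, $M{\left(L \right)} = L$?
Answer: $1203$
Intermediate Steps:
$t = 188$ ($t = 128 + 60 = 188$)
$b = 1015$ ($b = -45 + 1060 = 1015$)
$M{\left(t \right)} + b = 188 + 1015 = 1203$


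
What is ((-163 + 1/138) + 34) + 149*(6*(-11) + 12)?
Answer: -1128149/138 ≈ -8175.0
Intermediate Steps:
((-163 + 1/138) + 34) + 149*(6*(-11) + 12) = ((-163 + 1/138) + 34) + 149*(-66 + 12) = (-22493/138 + 34) + 149*(-54) = -17801/138 - 8046 = -1128149/138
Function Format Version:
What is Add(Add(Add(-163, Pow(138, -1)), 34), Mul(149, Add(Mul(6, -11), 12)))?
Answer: Rational(-1128149, 138) ≈ -8175.0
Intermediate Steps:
Add(Add(Add(-163, Pow(138, -1)), 34), Mul(149, Add(Mul(6, -11), 12))) = Add(Add(Add(-163, Rational(1, 138)), 34), Mul(149, Add(-66, 12))) = Add(Add(Rational(-22493, 138), 34), Mul(149, -54)) = Add(Rational(-17801, 138), -8046) = Rational(-1128149, 138)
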